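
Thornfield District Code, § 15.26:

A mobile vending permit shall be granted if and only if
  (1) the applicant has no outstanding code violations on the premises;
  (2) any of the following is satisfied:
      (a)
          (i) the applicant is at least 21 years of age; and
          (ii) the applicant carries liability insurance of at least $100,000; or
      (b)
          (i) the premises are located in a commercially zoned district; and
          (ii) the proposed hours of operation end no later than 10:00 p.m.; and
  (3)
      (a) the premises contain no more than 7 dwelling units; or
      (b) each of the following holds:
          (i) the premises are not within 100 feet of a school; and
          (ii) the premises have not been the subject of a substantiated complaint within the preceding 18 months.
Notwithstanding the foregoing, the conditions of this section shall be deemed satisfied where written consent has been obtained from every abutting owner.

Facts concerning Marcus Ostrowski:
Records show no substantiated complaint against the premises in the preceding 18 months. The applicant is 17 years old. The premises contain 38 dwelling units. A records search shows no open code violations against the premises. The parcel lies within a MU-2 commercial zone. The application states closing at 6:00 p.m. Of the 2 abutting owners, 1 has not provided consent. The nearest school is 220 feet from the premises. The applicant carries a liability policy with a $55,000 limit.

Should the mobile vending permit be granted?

Yes — granted.

(1) no code violations — satisfied.
(i) age ≥ 21 — fails.
(ii) insurance ≥ $100,000 — fails.
(a): F AND F → false.
(i) commercially zoned — satisfied.
(ii) closes by 10 p.m. — met.
(b): T AND T → true.
So (2) is satisfied (F OR T).
(a) ≤ 7 units — not met.
(i) ≥100 ft from school — met.
(ii) no complaint in 18 mo. — met.
(b) = T AND T = true.
So (3) is satisfied (F OR T).
Overall: T AND T AND T → true.
Exception (all abutters consent) — not satisfied.
Result: main true OR exception false → true.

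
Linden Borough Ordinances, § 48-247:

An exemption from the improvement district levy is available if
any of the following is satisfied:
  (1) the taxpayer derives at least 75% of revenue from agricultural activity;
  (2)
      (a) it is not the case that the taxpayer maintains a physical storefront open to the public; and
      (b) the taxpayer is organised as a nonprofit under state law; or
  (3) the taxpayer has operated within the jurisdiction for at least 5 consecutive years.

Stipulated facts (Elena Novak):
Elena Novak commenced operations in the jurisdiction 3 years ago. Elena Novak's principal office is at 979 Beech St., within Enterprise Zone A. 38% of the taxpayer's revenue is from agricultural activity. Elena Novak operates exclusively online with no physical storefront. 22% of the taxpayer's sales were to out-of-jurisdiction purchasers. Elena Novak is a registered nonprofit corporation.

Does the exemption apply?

(1) ≥75% agricultural — not satisfied.
(a) not (has storefront) — satisfied.
(b) nonprofit — satisfied.
(2): T AND T → true.
(3) ≥ 5 yrs in jurisdiction — not met.
Overall = F OR T OR F = true.

Yes — exempt.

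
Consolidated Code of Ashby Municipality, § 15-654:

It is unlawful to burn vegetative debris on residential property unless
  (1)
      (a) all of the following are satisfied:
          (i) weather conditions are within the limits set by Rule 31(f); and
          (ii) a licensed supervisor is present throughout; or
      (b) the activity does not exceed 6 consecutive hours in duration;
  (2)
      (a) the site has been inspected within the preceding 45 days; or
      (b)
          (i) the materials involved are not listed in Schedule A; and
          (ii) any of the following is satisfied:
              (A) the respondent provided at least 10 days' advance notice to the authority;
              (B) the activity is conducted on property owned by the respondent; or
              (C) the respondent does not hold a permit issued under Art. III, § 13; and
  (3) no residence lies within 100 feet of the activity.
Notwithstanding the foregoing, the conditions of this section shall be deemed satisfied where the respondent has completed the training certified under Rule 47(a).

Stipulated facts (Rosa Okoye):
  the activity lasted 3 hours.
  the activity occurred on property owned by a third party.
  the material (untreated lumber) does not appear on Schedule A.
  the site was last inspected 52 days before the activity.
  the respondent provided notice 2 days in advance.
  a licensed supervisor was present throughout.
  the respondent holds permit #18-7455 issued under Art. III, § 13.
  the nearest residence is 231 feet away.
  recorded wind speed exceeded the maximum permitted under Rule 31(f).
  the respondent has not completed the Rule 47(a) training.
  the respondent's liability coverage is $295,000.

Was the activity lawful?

No — unlawful.

(i) weather ok — fails.
(ii) supervisor present — met.
So (a) is not satisfied (F AND T).
(b) ≤ 6 hrs duration — holds.
So (1) is satisfied (F OR T).
(a) site inspected — not met.
(i) not (Schedule A material) — satisfied.
(A) ≥10 days' notice — not met.
(B) own property — not met.
(C) not (holds permit) — not satisfied.
(ii) = F OR F OR F = false.
So (b) is not satisfied (T AND F).
(2) = F OR F = false.
(3) no residence in 100 ft — met.
Overall = T AND F AND T = false.
Exception (training certified) — not satisfied.
Result: main false OR exception false → false.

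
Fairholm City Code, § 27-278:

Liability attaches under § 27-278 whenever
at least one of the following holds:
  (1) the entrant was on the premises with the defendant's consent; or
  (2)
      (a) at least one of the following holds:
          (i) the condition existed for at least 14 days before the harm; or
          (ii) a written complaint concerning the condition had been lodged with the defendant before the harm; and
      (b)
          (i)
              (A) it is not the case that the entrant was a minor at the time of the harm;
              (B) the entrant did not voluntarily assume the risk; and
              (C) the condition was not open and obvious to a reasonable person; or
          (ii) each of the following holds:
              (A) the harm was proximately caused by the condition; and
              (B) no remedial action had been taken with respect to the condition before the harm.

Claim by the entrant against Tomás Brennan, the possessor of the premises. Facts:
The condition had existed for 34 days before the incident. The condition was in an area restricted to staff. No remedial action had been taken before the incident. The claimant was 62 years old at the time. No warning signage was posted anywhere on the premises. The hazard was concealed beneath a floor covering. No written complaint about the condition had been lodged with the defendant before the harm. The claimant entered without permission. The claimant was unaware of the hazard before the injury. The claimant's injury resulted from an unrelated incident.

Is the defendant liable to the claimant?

(1) consent to enter — fails.
(i) condition ≥14 days old — met.
(ii) complaint lodged — fails.
(a) = T OR F = true.
(A) not (entrant a minor) — satisfied.
(B) no assumed risk — met.
(C) not open/obvious — satisfied.
So (i) is satisfied (T AND T AND T).
(A) proximate cause — fails.
(B) no remedial action — holds.
So (ii) is not satisfied (F AND T).
So (b) is satisfied (T OR F).
So (2) is satisfied (T AND T).
Overall = F OR T = true.

Yes — liable.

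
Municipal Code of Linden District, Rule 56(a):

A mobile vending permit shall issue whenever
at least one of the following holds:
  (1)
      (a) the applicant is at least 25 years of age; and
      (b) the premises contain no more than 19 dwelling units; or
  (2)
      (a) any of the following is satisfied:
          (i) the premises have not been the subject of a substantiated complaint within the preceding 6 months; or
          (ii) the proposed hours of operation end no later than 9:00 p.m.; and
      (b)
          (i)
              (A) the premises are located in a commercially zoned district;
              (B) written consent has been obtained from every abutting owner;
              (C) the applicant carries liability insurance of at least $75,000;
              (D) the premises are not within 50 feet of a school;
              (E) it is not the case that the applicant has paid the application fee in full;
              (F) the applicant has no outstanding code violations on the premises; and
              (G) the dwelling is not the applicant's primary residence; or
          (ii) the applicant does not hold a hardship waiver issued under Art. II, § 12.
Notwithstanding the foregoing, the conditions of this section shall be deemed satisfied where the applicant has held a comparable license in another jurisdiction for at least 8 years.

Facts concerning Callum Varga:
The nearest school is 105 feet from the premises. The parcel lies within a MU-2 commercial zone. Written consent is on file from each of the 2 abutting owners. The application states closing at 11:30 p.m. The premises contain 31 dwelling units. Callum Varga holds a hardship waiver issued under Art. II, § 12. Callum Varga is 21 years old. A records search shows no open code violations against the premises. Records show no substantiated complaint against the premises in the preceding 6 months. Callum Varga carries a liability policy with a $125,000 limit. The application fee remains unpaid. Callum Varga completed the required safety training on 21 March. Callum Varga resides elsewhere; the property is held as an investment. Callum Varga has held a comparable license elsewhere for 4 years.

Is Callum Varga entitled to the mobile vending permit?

(a) age ≥ 25 — not satisfied.
(b) ≤ 19 units — not met.
(1): F AND F → false.
(i) no complaint in 6 mo. — met.
(ii) closes by 9 p.m. — fails.
So (a) is satisfied (T OR F).
(A) commercially zoned — satisfied.
(B) all abutters consent — met.
(C) insurance ≥ $75,000 — met.
(D) ≥50 ft from school — holds.
(E) not (fee paid) — holds.
(F) no code violations — holds.
(G) not (primary residence) — met.
So (i) is satisfied (T AND T AND T AND T AND T AND T AND T).
(ii) not (hardship waiver) — not satisfied.
So (b) is satisfied (T OR F).
(2): T AND T → true.
Overall = F OR T = true.
Exception (prior license ≥ 8 yr) — not satisfied.
Result: main true OR exception false → true.

Yes — granted.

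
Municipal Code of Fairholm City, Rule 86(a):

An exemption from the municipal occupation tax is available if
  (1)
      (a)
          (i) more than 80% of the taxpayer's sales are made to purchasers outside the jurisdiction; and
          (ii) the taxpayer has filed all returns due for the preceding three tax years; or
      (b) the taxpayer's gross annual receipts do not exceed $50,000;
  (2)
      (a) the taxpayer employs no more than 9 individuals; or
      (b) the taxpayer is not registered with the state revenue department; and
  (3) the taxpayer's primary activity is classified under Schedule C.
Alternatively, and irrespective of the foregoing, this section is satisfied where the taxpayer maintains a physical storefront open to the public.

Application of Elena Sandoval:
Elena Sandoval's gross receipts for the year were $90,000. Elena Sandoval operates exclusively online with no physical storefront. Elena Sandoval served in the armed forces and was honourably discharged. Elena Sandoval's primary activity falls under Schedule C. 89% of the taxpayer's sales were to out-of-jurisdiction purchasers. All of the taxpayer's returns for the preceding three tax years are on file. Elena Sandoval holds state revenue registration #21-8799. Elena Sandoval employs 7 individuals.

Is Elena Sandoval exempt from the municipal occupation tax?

(i) >80% out-of-jur. sales — satisfied.
(ii) returns current — holds.
(a): T AND T → true.
(b) receipts ≤ $50,000 — not satisfied.
(1): T OR F → true.
(a) ≤ 9 employees — satisfied.
(b) not (state-registered) — not satisfied.
(2): T OR F → true.
(3) Schedule C activity — holds.
Overall = T AND T AND T = true.
Exception (has storefront) — not satisfied.
Result: main true OR exception false → true.

Yes — exempt.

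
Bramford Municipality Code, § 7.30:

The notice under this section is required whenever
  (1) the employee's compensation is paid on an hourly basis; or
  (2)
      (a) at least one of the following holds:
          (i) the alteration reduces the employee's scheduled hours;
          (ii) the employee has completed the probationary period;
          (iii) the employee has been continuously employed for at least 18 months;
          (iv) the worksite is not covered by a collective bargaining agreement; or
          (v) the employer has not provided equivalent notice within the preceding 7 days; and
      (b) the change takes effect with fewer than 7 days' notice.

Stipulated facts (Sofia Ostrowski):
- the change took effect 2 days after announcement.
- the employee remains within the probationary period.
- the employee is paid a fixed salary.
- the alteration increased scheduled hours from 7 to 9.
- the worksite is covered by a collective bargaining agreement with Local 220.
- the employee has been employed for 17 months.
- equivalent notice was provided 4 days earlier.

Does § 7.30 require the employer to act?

No — not required.

(1) hourly-paid — fails.
(i) hours reduced — not satisfied.
(ii) past probation — fails.
(iii) tenure ≥ 18 mo. — fails.
(iv) no CBA — not satisfied.
(v) no recent notice — not satisfied.
(a): F OR F OR F OR F OR F → false.
(b) < 7 days' notice — holds.
(2): F AND T → false.
Overall: F OR F → false.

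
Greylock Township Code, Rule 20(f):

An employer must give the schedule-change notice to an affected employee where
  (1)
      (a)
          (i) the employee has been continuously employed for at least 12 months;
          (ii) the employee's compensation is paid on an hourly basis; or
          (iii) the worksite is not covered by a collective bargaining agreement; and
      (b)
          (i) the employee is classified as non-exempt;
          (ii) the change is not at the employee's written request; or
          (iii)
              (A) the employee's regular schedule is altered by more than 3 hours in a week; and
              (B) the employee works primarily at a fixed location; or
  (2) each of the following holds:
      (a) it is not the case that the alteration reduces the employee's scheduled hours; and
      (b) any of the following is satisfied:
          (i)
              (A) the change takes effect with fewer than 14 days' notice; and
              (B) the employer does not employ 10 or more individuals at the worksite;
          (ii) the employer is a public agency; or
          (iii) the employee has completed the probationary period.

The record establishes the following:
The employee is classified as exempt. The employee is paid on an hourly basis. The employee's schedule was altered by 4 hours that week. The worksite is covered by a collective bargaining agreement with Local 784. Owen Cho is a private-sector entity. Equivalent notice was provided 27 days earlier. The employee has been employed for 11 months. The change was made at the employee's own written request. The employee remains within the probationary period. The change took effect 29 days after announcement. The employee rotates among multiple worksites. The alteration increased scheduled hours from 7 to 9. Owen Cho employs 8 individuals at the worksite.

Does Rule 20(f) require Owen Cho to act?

(i) tenure ≥ 12 mo. — fails.
(ii) hourly-paid — satisfied.
(iii) no CBA — not satisfied.
(a) = F OR T OR F = true.
(i) non-exempt — not met.
(ii) not employee-requested — not met.
(A) schedule shift > 3h — holds.
(B) fixed location — fails.
(iii) = T AND F = false.
(b): F OR F OR F → false.
(1) = T AND F = false.
(a) not (hours reduced) — met.
(A) < 14 days' notice — not satisfied.
(B) not (≥ 10 at site) — met.
So (i) is not satisfied (F AND T).
(ii) public agency — not met.
(iii) past probation — not satisfied.
So (b) is not satisfied (F OR F OR F).
(2): T AND F → false.
Overall: F OR F → false.

No — not required.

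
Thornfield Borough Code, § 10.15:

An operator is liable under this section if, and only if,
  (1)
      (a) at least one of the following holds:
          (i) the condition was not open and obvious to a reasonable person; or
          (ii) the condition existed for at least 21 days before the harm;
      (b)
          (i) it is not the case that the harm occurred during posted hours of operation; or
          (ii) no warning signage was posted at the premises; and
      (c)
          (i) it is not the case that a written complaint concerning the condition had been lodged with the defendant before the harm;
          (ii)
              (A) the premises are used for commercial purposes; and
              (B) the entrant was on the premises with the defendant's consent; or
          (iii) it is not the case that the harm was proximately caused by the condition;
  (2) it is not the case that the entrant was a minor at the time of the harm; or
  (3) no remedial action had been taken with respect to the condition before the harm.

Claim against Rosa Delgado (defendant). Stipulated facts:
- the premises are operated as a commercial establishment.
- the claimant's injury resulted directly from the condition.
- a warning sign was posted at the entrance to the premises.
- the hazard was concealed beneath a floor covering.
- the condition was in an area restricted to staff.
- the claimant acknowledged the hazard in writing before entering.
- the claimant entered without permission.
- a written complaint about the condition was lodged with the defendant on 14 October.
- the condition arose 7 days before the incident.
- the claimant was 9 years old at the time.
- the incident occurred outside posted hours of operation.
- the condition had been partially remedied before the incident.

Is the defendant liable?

No — not liable.

(i) not open/obvious — holds.
(ii) condition ≥21 days old — not satisfied.
(a): T OR F → true.
(i) not (during posted hours) — holds.
(ii) no signage posted — fails.
So (b) is satisfied (T OR F).
(i) not (complaint lodged) — fails.
(A) commercial use — holds.
(B) consent to enter — fails.
(ii): T AND F → false.
(iii) not (proximate cause) — not satisfied.
(c) = F OR F OR F = false.
So (1) is not satisfied (T AND T AND F).
(2) not (entrant a minor) — not met.
(3) no remedial action — not satisfied.
So Overall is not satisfied (F OR F OR F).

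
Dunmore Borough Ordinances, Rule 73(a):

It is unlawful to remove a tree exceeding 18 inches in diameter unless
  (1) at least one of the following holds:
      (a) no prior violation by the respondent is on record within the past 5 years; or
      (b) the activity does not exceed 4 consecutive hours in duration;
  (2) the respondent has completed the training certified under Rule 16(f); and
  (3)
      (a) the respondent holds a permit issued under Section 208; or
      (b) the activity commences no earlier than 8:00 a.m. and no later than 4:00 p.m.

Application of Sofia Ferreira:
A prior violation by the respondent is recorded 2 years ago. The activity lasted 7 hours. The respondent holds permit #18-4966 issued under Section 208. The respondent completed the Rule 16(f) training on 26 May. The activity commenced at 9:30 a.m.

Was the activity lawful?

(a) no prior violation — not met.
(b) ≤ 4 hrs duration — fails.
So (1) is not satisfied (F OR F).
(2) training certified — holds.
(a) holds permit — holds.
(b) start within hours — holds.
(3) = T OR T = true.
Overall: F AND T AND T → false.

No — unlawful.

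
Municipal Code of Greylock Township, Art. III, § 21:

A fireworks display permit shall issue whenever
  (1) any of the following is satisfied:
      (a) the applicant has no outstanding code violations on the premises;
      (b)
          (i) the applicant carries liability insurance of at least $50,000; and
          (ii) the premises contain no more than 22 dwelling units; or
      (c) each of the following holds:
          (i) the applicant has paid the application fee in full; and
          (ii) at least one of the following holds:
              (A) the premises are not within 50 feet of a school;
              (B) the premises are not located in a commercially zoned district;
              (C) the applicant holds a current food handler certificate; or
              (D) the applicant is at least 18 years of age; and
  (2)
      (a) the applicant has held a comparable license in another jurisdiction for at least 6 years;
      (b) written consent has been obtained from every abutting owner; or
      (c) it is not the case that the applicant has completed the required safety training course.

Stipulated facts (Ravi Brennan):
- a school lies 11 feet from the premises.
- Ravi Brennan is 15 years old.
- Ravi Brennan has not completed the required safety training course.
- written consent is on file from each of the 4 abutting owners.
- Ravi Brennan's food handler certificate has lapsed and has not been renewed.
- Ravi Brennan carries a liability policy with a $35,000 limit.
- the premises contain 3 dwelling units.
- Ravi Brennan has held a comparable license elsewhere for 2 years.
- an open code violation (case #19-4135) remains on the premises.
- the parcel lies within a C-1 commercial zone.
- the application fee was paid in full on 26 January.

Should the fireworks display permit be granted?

(a) no code violations — fails.
(i) insurance ≥ $50,000 — fails.
(ii) ≤ 22 units — met.
(b): F AND T → false.
(i) fee paid — holds.
(A) ≥50 ft from school — not met.
(B) not (commercially zoned) — fails.
(C) food handler cert. — fails.
(D) age ≥ 18 — fails.
(ii) = F OR F OR F OR F = false.
(c) = T AND F = false.
(1): F OR F OR F → false.
(a) prior license ≥ 6 yr — not met.
(b) all abutters consent — holds.
(c) not (safety training) — holds.
So (2) is satisfied (F OR T OR T).
Overall: F AND T → false.

No — denied.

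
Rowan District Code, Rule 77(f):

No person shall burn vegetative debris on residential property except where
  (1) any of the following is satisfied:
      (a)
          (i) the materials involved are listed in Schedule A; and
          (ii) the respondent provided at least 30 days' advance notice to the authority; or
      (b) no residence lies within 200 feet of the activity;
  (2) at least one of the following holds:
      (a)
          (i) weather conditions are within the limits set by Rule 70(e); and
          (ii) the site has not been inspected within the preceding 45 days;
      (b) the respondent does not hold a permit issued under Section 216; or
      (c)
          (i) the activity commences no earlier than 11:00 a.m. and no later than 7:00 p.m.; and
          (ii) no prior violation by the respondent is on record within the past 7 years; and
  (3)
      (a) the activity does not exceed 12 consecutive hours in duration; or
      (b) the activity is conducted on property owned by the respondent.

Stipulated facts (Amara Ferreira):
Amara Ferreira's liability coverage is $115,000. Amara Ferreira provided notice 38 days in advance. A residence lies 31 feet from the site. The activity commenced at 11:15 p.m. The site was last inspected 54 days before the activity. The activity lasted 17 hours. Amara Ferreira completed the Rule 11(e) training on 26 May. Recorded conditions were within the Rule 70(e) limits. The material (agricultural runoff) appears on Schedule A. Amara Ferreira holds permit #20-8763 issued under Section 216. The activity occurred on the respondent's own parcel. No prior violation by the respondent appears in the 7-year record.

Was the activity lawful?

(i) Schedule A material — satisfied.
(ii) ≥30 days' notice — satisfied.
So (a) is satisfied (T AND T).
(b) no residence in 200 ft — fails.
(1) = T OR F = true.
(i) weather ok — met.
(ii) not (site inspected) — holds.
(a): T AND T → true.
(b) not (holds permit) — not met.
(i) start within hours — fails.
(ii) no prior violation — holds.
(c): F AND T → false.
(2): T OR F OR F → true.
(a) ≤ 12 hrs duration — not met.
(b) own property — holds.
(3): F OR T → true.
Overall: T AND T AND T → true.

Yes — lawful.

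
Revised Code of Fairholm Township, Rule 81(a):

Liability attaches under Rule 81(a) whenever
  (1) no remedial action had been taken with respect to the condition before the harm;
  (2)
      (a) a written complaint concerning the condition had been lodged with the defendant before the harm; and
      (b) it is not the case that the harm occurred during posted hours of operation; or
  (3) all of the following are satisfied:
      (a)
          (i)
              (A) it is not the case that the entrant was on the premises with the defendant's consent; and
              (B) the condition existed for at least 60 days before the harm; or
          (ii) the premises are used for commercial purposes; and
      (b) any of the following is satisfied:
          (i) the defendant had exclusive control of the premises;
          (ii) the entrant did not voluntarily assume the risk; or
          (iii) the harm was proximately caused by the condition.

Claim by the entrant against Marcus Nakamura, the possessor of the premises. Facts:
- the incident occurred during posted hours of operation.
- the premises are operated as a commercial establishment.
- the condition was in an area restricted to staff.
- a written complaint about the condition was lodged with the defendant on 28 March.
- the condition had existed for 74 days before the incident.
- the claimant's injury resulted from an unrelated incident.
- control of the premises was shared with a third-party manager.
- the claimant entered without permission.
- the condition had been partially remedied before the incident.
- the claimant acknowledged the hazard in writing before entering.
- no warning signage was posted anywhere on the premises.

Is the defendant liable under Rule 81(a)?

No — not liable.

(1) no remedial action — not met.
(a) complaint lodged — met.
(b) not (during posted hours) — not met.
(2) = T AND F = false.
(A) not (consent to enter) — met.
(B) condition ≥60 days old — holds.
(i) = T AND T = true.
(ii) commercial use — met.
(a): T OR T → true.
(i) exclusive control — fails.
(ii) no assumed risk — fails.
(iii) proximate cause — fails.
(b) = F OR F OR F = false.
(3): T AND F → false.
Overall: F OR F OR F → false.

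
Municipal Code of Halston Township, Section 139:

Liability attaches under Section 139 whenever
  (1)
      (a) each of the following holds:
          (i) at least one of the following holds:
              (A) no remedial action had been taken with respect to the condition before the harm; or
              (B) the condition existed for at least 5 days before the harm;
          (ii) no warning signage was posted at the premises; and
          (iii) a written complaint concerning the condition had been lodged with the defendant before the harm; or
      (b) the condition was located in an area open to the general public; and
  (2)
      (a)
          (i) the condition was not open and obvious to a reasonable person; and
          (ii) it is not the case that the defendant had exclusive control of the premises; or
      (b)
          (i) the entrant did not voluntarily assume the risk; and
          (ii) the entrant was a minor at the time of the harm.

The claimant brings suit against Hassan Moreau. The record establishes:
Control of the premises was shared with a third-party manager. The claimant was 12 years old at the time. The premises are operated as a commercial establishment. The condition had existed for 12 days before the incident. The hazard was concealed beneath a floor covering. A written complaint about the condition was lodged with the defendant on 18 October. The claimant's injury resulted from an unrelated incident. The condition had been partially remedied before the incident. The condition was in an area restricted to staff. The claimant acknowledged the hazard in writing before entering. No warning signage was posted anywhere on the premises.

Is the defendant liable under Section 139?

Yes — liable.

(A) no remedial action — not met.
(B) condition ≥5 days old — satisfied.
So (i) is satisfied (F OR T).
(ii) no signage posted — holds.
(iii) complaint lodged — met.
(a) = T AND T AND T = true.
(b) public area — not satisfied.
(1) = T OR F = true.
(i) not open/obvious — satisfied.
(ii) not (exclusive control) — met.
(a): T AND T → true.
(i) no assumed risk — not satisfied.
(ii) entrant a minor — holds.
(b): F AND T → false.
(2): T OR F → true.
So Overall is satisfied (T AND T).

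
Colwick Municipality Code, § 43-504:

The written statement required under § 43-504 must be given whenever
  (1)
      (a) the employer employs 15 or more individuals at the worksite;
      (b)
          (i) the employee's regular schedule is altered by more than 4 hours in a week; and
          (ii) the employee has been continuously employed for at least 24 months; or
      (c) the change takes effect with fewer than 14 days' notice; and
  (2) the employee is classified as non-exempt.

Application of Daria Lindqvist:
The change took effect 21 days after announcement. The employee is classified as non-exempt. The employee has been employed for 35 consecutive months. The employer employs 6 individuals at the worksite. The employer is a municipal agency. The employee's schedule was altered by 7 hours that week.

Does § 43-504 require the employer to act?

Yes — required.

(a) ≥ 15 at site — fails.
(i) schedule shift > 4h — satisfied.
(ii) tenure ≥ 24 mo. — met.
(b) = T AND T = true.
(c) < 14 days' notice — not satisfied.
So (1) is satisfied (F OR T OR F).
(2) non-exempt — satisfied.
Overall: T AND T → true.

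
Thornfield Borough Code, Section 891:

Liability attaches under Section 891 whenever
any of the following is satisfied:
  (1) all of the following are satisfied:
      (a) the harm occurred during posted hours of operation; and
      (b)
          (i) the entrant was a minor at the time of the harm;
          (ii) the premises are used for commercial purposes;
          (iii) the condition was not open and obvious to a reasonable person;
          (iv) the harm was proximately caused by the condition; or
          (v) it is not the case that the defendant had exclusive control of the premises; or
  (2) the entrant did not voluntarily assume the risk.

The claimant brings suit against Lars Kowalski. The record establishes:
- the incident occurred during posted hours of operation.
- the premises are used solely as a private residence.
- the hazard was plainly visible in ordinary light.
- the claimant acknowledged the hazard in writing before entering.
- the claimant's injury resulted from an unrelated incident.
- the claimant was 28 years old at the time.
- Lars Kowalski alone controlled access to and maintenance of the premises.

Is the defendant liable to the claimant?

No — not liable.

(a) during posted hours — holds.
(i) entrant a minor — not satisfied.
(ii) commercial use — not met.
(iii) not open/obvious — not met.
(iv) proximate cause — fails.
(v) not (exclusive control) — fails.
So (b) is not satisfied (F OR F OR F OR F OR F).
(1) = T AND F = false.
(2) no assumed risk — not satisfied.
Overall = F OR F = false.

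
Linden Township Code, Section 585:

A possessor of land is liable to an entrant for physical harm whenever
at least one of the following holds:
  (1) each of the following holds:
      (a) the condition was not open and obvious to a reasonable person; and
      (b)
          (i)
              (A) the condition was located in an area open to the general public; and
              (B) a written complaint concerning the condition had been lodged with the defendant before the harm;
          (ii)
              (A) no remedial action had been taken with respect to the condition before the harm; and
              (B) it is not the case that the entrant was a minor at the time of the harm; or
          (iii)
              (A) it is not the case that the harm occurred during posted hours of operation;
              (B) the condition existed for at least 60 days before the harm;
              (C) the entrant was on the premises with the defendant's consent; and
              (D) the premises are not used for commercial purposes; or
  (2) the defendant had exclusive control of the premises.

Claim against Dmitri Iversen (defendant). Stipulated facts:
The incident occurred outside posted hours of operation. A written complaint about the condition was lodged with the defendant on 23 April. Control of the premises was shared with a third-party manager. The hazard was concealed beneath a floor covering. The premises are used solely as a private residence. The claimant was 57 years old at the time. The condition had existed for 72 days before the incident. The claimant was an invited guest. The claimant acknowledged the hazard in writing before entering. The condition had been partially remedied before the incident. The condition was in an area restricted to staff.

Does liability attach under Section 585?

(a) not open/obvious — holds.
(A) public area — fails.
(B) complaint lodged — satisfied.
(i) = F AND T = false.
(A) no remedial action — not satisfied.
(B) not (entrant a minor) — satisfied.
(ii) = F AND T = false.
(A) not (during posted hours) — satisfied.
(B) condition ≥60 days old — met.
(C) consent to enter — met.
(D) not (commercial use) — satisfied.
So (iii) is satisfied (T AND T AND T AND T).
(b) = F OR F OR T = true.
(1) = T AND T = true.
(2) exclusive control — not met.
So Overall is satisfied (T OR F).

Yes — liable.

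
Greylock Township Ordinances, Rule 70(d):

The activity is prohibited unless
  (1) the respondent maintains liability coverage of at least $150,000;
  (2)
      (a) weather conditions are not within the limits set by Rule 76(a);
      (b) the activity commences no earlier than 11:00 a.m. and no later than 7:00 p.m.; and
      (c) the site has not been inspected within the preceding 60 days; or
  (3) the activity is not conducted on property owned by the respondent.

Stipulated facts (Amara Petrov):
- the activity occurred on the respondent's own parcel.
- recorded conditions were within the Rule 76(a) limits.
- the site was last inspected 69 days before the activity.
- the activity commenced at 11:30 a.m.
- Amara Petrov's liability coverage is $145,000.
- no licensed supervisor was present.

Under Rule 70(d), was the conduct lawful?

No — unlawful.

(1) coverage ≥ $150,000 — not met.
(a) not (weather ok) — not met.
(b) start within hours — satisfied.
(c) not (site inspected) — met.
So (2) is not satisfied (F AND T AND T).
(3) not (own property) — not satisfied.
So Overall is not satisfied (F OR F OR F).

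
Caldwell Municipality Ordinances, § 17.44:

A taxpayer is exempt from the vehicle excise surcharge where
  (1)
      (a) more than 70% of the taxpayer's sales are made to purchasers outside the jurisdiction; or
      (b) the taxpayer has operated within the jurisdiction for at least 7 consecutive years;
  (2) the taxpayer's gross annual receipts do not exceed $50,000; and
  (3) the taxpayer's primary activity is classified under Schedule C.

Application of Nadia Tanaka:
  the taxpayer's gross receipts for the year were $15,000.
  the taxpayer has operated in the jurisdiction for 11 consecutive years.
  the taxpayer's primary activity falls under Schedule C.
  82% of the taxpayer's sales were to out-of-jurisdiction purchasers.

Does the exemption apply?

Yes — exempt.

(a) >70% out-of-jur. sales — holds.
(b) ≥ 7 yrs in jurisdiction — holds.
(1): T OR T → true.
(2) receipts ≤ $50,000 — satisfied.
(3) Schedule C activity — met.
Overall: T AND T AND T → true.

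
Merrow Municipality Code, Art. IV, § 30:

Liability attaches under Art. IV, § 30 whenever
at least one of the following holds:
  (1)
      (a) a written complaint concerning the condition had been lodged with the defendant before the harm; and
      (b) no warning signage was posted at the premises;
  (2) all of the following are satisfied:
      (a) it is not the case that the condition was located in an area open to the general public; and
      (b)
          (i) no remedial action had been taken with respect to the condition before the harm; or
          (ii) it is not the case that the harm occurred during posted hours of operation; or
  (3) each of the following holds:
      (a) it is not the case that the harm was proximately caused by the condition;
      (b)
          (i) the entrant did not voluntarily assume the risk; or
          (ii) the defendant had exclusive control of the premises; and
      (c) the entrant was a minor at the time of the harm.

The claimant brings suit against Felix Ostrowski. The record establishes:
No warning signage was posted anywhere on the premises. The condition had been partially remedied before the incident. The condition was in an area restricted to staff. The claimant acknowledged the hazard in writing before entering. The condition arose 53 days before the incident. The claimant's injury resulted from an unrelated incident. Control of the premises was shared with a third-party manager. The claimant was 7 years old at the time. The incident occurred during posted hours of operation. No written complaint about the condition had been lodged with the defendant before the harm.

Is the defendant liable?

(a) complaint lodged — not met.
(b) no signage posted — holds.
So (1) is not satisfied (F AND T).
(a) not (public area) — met.
(i) no remedial action — not satisfied.
(ii) not (during posted hours) — not satisfied.
(b) = F OR F = false.
(2): T AND F → false.
(a) not (proximate cause) — satisfied.
(i) no assumed risk — fails.
(ii) exclusive control — not met.
(b): F OR F → false.
(c) entrant a minor — holds.
So (3) is not satisfied (T AND F AND T).
Overall: F OR F OR F → false.

No — not liable.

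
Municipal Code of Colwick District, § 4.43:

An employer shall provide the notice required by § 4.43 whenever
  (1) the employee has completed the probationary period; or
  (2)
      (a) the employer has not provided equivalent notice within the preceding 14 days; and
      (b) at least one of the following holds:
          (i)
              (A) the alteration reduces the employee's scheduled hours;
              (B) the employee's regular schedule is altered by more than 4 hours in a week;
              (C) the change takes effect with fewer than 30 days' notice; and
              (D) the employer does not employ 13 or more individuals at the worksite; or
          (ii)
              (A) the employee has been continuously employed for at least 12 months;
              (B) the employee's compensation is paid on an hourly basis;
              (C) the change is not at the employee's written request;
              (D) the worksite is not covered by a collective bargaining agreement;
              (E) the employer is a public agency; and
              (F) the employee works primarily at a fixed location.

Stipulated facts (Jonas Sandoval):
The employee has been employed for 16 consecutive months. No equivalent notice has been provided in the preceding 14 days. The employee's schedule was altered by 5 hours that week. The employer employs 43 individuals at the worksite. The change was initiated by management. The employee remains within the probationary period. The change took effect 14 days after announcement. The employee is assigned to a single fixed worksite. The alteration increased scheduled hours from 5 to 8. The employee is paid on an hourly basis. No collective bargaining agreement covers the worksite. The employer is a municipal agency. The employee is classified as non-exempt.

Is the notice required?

(1) past probation — fails.
(a) no recent notice — met.
(A) hours reduced — fails.
(B) schedule shift > 4h — satisfied.
(C) < 30 days' notice — met.
(D) not (≥ 13 at site) — not satisfied.
(i) = F AND T AND T AND F = false.
(A) tenure ≥ 12 mo. — met.
(B) hourly-paid — satisfied.
(C) not employee-requested — satisfied.
(D) no CBA — satisfied.
(E) public agency — met.
(F) fixed location — satisfied.
(ii): T AND T AND T AND T AND T AND T → true.
So (b) is satisfied (F OR T).
(2) = T AND T = true.
Overall: F OR T → true.

Yes — required.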